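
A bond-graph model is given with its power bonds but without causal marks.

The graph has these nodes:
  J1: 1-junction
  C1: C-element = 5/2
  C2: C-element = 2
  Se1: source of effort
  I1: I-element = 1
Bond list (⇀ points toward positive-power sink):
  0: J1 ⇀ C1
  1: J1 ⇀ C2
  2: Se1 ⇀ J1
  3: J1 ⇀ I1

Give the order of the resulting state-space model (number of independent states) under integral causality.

3  (C1, C2, I1 all integral)

#2 →J1  (source Se1 imposes e)
#0 →J1  (C1 integral (e out))
#1 →J1  (C2: C, integral causality)
#3 →I1  (J1 needs exactly one f-in)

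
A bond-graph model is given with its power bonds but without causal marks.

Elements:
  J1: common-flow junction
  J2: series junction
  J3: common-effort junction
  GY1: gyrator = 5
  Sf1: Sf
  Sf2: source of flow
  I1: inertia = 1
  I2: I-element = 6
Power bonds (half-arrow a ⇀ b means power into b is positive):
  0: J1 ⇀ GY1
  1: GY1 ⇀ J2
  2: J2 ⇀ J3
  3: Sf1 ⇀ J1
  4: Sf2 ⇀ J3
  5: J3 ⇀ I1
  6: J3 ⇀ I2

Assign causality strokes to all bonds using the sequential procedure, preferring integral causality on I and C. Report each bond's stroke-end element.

#0 stroke→J1
#1 stroke→J2
#2 stroke→J3
#3 stroke→Sf1
#4 stroke→Sf2
#5 stroke→I1
#6 stroke→I2

β3 stroke at Sf1  (Sf1: flow source, stroke at near end)
β4 stroke at Sf2  (Sf2: flow source, stroke at near end)
β0 stroke at J1  (1-jn J1 has f-setter on 3)
β1 stroke at J2  (through GY1, causality inverts; strokes same side of GY1)
β2 stroke at J3  (J2: last free bond brings flow in)
β5 stroke at I1  (J3: bond 2 brought effort, rest push out)
β6 stroke at I2  (common-e at J3 fixed by 2)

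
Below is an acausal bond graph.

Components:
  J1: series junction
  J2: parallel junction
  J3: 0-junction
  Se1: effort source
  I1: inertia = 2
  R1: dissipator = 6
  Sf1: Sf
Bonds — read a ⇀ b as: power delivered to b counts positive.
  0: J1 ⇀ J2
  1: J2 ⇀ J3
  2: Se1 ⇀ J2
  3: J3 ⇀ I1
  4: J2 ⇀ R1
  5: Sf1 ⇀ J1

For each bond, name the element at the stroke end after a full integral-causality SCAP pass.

#2 →J2  (Se1: effort source, stroke at far end)
#5 →Sf1  (Sf1 fixes flow; stroke at Sf1)
#0 →J1  (1-jn J1 has f-setter on 5)
#1 →J3  (J2: bond 2 brought effort, rest push out)
#4 →R1  (J2 effort already set via bond 2)
#3 →I1  (common-e at J3 fixed by 1)

β0 stroke at J1
β1 stroke at J3
β2 stroke at J2
β3 stroke at I1
β4 stroke at R1
β5 stroke at Sf1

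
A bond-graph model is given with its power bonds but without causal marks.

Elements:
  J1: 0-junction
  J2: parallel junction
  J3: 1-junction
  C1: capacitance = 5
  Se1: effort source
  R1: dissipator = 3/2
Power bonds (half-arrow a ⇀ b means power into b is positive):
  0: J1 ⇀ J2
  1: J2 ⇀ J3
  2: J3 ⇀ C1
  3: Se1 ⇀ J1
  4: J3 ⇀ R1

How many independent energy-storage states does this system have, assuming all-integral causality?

1  (C1 all integral)

bond 3 |J1  (Se1 fixes effort; stroke away)
bond 0 |J2  (common-e at J1 fixed by 3)
bond 1 |J3  (0-jn J2 has e-setter on 0)
bond 2 |J3  (prefer integral on C1)
bond 4 |R1  (J3 needs exactly one f-in)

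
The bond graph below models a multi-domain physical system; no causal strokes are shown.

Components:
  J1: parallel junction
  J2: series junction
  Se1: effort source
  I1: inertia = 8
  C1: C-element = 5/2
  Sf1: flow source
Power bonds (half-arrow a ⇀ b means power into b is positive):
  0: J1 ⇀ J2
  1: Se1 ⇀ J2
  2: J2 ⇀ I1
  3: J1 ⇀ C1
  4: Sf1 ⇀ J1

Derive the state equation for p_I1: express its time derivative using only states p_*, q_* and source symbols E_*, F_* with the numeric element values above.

b1 →J2  (Se1: effort source, stroke at far end)
b4 →Sf1  (Sf1 (Sf) sets flow on bond)
b2 →I1  (I1: I, integral causality)
b0 →J2  (1-jn J2 has f-setter on 2)
b3 →J1  (J1: last free bond brings effort in)

dp_I1/dt = E_Se1 + 2*q_C1/5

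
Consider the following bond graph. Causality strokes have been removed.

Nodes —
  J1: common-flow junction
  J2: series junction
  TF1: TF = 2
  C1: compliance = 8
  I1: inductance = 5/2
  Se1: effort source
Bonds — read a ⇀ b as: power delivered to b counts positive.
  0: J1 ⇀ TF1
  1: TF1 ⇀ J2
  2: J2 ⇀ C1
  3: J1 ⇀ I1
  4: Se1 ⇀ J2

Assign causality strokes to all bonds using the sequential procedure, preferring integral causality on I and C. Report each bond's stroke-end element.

bond 0 stroke→J1
bond 1 stroke→TF1
bond 2 stroke→J2
bond 3 stroke→I1
bond 4 stroke→J2

b4 →J2  (source Se1 imposes e)
b2 →J2  (prefer integral on C1)
b1 →TF1  (J2 needs exactly one f-in)
b0 →J1  (through TF1, causality passes straight; one stroke at TF1)
b3 →I1  (J1: last free bond brings flow in)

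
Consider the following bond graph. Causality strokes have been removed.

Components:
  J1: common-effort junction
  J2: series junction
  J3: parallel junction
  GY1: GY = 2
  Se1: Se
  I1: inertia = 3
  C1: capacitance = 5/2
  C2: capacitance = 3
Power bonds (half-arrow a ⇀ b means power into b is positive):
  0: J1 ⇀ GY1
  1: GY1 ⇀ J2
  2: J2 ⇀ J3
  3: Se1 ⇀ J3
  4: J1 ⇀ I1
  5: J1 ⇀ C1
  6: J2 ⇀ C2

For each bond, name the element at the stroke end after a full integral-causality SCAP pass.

bond 0 stroke at GY1
bond 1 stroke at GY1
bond 2 stroke at J2
bond 3 stroke at J3
bond 4 stroke at I1
bond 5 stroke at J1
bond 6 stroke at J2

β3 stroke→J3  (Se1 (Se) sets effort on bond)
β2 stroke→J2  (J3 effort already set via bond 3)
β4 stroke→I1  (prefer integral on I1)
β5 stroke→J1  (C1 outputs effort q/C1)
β0 stroke→GY1  (common-e at J1 fixed by 5)
β1 stroke→GY1  (GY1: gyrator matches bond 0)
β6 stroke→J2  (J2 flow already set via bond 1)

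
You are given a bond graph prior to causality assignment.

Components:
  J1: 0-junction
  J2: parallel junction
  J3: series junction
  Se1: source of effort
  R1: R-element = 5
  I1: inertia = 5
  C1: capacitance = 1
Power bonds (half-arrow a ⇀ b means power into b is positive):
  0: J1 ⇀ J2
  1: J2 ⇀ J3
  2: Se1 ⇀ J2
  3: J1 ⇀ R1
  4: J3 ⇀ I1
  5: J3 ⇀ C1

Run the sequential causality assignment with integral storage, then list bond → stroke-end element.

#0 stroke→J1
#1 stroke→J3
#2 stroke→J2
#3 stroke→R1
#4 stroke→I1
#5 stroke→J3

b2 →J2  (source Se1 imposes e)
b0 →J1  (J2: bond 2 brought effort, rest push out)
b1 →J3  (J2: bond 2 brought effort, rest push out)
b3 →R1  (0-jn J1 has e-setter on 0)
b4 →I1  (prefer integral on I1)
b5 →J3  (common-f at J3 fixed by 4)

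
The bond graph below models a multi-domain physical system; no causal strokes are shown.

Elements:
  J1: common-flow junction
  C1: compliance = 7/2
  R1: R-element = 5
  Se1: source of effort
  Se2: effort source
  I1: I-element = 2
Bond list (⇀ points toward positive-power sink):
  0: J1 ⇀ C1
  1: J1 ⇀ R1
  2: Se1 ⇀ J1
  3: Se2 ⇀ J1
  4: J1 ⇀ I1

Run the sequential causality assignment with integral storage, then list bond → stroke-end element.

b2 stroke→J1  (Se1 fixes effort; stroke away)
b3 stroke→J1  (source Se2 imposes e)
b0 stroke→J1  (C1 outputs effort q/C1)
b4 stroke→I1  (I1 integral (f out))
b1 stroke→J1  (common-f at J1 fixed by 4)

#0 |J1
#1 |J1
#2 |J1
#3 |J1
#4 |I1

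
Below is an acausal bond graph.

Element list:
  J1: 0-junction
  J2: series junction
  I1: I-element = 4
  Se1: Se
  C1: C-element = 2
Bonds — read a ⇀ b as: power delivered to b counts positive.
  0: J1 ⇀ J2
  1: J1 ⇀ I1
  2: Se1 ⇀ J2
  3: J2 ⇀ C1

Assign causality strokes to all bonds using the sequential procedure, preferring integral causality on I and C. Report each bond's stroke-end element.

bond 0 stroke at J1
bond 1 stroke at I1
bond 2 stroke at J2
bond 3 stroke at J2

bond 2 stroke→J2  (Se1: effort source, stroke at far end)
bond 1 stroke→I1  (prefer integral on I1)
bond 0 stroke→J1  (only one effort-in slot at J1)
bond 3 stroke→J2  (common-f at J2 fixed by 0)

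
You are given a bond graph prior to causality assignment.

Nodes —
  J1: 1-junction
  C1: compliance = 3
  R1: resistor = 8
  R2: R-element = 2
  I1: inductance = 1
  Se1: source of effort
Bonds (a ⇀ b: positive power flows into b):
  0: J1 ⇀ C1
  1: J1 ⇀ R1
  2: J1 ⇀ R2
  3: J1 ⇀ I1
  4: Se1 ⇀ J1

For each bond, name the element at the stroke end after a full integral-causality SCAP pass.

β4 |J1  (Se1 fixes effort; stroke away)
β0 |J1  (C1 outputs effort q/C1)
β3 |I1  (prefer integral on I1)
β1 |J1  (J1 flow already set via bond 3)
β2 |J1  (common-f at J1 fixed by 3)

bond 0 stroke→J1
bond 1 stroke→J1
bond 2 stroke→J1
bond 3 stroke→I1
bond 4 stroke→J1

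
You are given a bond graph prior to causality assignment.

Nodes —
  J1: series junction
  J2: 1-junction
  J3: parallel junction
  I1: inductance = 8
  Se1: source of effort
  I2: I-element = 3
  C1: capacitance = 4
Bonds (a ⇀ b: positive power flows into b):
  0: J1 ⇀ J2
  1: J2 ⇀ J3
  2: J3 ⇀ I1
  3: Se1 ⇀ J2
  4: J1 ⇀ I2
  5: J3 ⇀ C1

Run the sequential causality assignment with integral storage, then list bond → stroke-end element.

b3 →J2  (Se1 (Se) sets effort on bond)
b2 →I1  (I1: I, integral causality)
b4 →I2  (I2 integral (f out))
b0 →J1  (1-jn J1 has f-setter on 4)
b1 →J2  (1-jn J2 has f-setter on 0)
b5 →J3  (only one effort-in slot at J3)

#0 |J1
#1 |J2
#2 |I1
#3 |J2
#4 |I2
#5 |J3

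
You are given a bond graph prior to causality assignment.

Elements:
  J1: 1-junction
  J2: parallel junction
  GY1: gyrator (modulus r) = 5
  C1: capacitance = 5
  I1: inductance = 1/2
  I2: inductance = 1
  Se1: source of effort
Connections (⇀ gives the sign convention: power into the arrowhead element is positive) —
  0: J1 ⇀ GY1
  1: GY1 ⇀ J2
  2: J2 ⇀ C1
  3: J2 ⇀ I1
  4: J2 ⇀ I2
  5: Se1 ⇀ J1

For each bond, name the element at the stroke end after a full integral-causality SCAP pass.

b0 |GY1
b1 |GY1
b2 |J2
b3 |I1
b4 |I2
b5 |J1

β5 →J1  (Se1 (Se) sets effort on bond)
β0 →GY1  (J1 needs exactly one f-in)
β1 →GY1  (through GY1, causality inverts; strokes same side of GY1)
β2 →J2  (prefer integral on C1)
β3 →I1  (J2: bond 2 brought effort, rest push out)
β4 →I2  (J2: bond 2 brought effort, rest push out)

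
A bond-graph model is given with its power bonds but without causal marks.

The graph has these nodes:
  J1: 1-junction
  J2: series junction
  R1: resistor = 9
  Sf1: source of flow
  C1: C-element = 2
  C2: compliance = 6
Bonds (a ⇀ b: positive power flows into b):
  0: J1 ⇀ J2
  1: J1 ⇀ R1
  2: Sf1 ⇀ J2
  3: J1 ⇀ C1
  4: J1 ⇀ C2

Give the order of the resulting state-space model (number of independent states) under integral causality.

β2 stroke→Sf1  (Sf1 (Sf) sets flow on bond)
β0 stroke→J2  (J2: bond 2 brought flow, rest push out)
β1 stroke→J1  (common-f at J1 fixed by 0)
β3 stroke→J1  (J1: bond 0 brought flow, rest push out)
β4 stroke→J1  (1-jn J1 has f-setter on 0)

2  (C1, C2 all integral)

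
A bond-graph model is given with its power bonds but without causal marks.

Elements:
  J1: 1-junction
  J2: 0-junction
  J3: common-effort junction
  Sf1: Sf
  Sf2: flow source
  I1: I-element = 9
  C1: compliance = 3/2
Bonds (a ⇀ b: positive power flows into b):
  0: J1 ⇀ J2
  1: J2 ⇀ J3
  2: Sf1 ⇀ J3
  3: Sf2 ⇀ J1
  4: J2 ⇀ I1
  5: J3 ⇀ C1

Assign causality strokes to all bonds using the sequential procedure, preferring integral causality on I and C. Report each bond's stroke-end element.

bond 2 →Sf1  (source Sf1 imposes f)
bond 3 →Sf2  (Sf2 fixes flow; stroke at Sf2)
bond 0 →J1  (J1: bond 3 brought flow, rest push out)
bond 4 →I1  (I1 integral (f out))
bond 1 →J2  (only one effort-in slot at J2)
bond 5 →J3  (only one effort-in slot at J3)

#0 stroke→J1
#1 stroke→J2
#2 stroke→Sf1
#3 stroke→Sf2
#4 stroke→I1
#5 stroke→J3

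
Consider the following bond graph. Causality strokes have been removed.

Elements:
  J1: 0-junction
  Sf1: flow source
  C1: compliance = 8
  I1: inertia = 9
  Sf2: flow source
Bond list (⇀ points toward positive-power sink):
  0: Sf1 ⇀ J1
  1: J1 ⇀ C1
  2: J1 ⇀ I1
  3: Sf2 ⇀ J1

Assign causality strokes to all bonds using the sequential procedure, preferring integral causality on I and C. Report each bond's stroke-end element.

β0 stroke→Sf1  (Sf1 (Sf) sets flow on bond)
β3 stroke→Sf2  (Sf2: flow source, stroke at near end)
β1 stroke→J1  (prefer integral on C1)
β2 stroke→I1  (0-jn J1 has e-setter on 1)

bond 0 stroke at Sf1
bond 1 stroke at J1
bond 2 stroke at I1
bond 3 stroke at Sf2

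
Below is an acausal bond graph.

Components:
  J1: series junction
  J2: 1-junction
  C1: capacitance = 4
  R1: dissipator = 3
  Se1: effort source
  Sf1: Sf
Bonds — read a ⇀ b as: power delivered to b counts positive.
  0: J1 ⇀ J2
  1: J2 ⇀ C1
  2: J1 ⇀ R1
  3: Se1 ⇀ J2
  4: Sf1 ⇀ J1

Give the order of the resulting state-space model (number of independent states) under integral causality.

1  (C1 all integral)

β3 |J2  (Se1: effort source, stroke at far end)
β4 |Sf1  (Sf1: flow source, stroke at near end)
β0 |J1  (1-jn J1 has f-setter on 4)
β2 |J1  (J1: bond 4 brought flow, rest push out)
β1 |J2  (J2: bond 0 brought flow, rest push out)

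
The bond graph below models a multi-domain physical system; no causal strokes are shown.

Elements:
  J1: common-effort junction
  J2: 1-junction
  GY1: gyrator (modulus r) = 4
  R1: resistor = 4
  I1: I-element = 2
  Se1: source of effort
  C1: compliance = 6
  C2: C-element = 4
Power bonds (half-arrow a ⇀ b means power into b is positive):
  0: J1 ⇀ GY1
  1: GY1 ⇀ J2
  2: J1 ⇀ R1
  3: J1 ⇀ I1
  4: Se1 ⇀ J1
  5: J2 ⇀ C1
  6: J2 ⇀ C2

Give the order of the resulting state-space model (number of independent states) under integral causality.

3  (C1, C2, I1 all integral)

β4 stroke→J1  (Se1 (Se) sets effort on bond)
β0 stroke→GY1  (0-jn J1 has e-setter on 4)
β2 stroke→R1  (J1 effort already set via bond 4)
β3 stroke→I1  (J1: bond 4 brought effort, rest push out)
β1 stroke→GY1  (through GY1, causality inverts; strokes same side of GY1)
β5 stroke→J2  (J2 flow already set via bond 1)
β6 stroke→J2  (common-f at J2 fixed by 1)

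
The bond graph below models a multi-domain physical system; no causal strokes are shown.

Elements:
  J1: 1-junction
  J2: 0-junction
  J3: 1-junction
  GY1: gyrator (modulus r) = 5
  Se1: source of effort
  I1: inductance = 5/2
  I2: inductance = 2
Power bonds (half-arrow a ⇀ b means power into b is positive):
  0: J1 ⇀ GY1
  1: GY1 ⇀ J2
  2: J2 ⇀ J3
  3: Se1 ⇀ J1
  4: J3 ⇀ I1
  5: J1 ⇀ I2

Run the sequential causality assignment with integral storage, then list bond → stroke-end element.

b0 →J1
b1 →J2
b2 →J3
b3 →J1
b4 →I1
b5 →I2

bond 3 |J1  (Se1 fixes effort; stroke away)
bond 4 |I1  (I1: I, integral causality)
bond 2 |J3  (J3 flow already set via bond 4)
bond 1 |J2  (J2 needs exactly one e-in)
bond 0 |J1  (through GY1, causality inverts; strokes same side of GY1)
bond 5 |I2  (J1: last free bond brings flow in)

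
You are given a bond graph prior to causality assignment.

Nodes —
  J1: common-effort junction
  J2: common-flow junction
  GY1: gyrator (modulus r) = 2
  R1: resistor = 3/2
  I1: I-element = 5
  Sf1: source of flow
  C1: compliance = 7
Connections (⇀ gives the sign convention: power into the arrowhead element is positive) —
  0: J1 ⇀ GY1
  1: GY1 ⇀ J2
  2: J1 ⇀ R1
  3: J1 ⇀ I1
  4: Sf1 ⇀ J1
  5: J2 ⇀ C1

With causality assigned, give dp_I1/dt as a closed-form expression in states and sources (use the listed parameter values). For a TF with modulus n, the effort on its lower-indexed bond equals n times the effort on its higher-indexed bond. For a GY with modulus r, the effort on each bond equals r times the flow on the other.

dp_I1/dt = 3*F_Sf1/2 - 3*p_I1/10 - 3*q_C1/28

bond 4 stroke at Sf1  (Sf1 fixes flow; stroke at Sf1)
bond 3 stroke at I1  (prefer integral on I1)
bond 5 stroke at J2  (C1: C, integral causality)
bond 1 stroke at GY1  (J2 needs exactly one f-in)
bond 0 stroke at GY1  (GY1: gyrator matches bond 1)
bond 2 stroke at J1  (J1: last free bond brings effort in)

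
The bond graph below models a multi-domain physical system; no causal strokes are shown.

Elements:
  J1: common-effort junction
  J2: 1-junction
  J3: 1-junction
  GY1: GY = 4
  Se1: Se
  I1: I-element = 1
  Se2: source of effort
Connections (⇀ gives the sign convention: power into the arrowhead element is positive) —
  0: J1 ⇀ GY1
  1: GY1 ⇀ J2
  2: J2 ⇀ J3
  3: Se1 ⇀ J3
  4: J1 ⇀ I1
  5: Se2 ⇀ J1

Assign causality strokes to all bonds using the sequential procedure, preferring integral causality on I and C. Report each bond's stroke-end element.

β0 →GY1
β1 →GY1
β2 →J2
β3 →J3
β4 →I1
β5 →J1

b3 stroke at J3  (Se1 fixes effort; stroke away)
b5 stroke at J1  (source Se2 imposes e)
b0 stroke at GY1  (J1 effort already set via bond 5)
b4 stroke at I1  (J1: bond 5 brought effort, rest push out)
b2 stroke at J2  (closing 1-jn rule on J3)
b1 stroke at GY1  (through GY1, causality inverts; strokes same side of GY1)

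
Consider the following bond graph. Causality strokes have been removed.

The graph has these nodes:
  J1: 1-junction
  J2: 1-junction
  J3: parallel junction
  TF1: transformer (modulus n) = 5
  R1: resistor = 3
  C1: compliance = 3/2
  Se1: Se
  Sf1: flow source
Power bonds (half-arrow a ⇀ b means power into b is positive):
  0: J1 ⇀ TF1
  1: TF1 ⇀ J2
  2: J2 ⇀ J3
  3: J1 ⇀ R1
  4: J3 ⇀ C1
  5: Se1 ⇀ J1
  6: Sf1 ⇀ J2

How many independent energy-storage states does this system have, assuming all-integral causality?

1  (C1 all integral)

b5 |J1  (source Se1 imposes e)
b6 |Sf1  (Sf1: flow source, stroke at near end)
b1 |J2  (1-jn J2 has f-setter on 6)
b2 |J2  (1-jn J2 has f-setter on 6)
b4 |J3  (closing 0-jn rule on J3)
b0 |TF1  (through TF1, causality passes straight; one stroke at TF1)
b3 |J1  (J1 flow already set via bond 0)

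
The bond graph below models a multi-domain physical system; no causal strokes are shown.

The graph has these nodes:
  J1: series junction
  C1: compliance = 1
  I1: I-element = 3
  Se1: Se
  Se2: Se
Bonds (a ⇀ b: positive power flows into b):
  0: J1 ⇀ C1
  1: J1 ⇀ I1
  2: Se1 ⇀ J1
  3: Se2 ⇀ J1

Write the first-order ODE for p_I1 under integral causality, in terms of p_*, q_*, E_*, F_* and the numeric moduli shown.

dp_I1/dt = E_Se1 + E_Se2 - q_C1

bond 2 stroke at J1  (Se1 fixes effort; stroke away)
bond 3 stroke at J1  (Se2 fixes effort; stroke away)
bond 0 stroke at J1  (prefer integral on C1)
bond 1 stroke at I1  (only one flow-in slot at J1)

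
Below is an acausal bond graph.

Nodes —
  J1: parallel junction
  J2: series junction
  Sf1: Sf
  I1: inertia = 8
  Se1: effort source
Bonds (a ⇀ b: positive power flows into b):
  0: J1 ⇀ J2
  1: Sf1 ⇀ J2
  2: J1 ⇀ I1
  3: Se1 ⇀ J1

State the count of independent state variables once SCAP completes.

bond 1 stroke at Sf1  (Sf1 fixes flow; stroke at Sf1)
bond 3 stroke at J1  (Se1 fixes effort; stroke away)
bond 0 stroke at J2  (J1: bond 3 brought effort, rest push out)
bond 2 stroke at I1  (J1: bond 3 brought effort, rest push out)

1  (I1 all integral)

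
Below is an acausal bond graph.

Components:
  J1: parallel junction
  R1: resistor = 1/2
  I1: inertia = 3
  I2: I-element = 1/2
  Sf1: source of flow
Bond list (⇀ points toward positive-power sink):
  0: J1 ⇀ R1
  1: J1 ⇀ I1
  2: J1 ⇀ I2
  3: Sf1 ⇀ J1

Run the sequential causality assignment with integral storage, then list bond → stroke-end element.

β3 →Sf1  (Sf1 fixes flow; stroke at Sf1)
β1 →I1  (I1: I, integral causality)
β2 →I2  (I2 integral (f out))
β0 →J1  (only one effort-in slot at J1)

β0 stroke at J1
β1 stroke at I1
β2 stroke at I2
β3 stroke at Sf1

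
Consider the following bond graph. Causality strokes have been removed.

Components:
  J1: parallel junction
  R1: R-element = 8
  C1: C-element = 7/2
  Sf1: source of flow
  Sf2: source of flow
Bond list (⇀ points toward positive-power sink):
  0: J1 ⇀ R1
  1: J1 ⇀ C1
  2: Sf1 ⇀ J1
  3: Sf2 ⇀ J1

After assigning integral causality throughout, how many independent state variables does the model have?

1  (C1 all integral)

#2 stroke at Sf1  (source Sf1 imposes f)
#3 stroke at Sf2  (source Sf2 imposes f)
#1 stroke at J1  (C1 integral (e out))
#0 stroke at R1  (0-jn J1 has e-setter on 1)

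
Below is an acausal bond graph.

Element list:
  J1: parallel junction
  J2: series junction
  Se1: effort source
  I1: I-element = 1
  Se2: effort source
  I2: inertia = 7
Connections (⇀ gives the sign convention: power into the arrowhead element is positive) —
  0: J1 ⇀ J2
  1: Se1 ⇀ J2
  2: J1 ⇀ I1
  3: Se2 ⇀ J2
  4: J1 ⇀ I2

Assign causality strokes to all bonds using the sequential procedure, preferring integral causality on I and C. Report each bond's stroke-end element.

bond 1 |J2  (source Se1 imposes e)
bond 3 |J2  (source Se2 imposes e)
bond 0 |J1  (J2 needs exactly one f-in)
bond 2 |I1  (J1: bond 0 brought effort, rest push out)
bond 4 |I2  (common-e at J1 fixed by 0)

bond 0 stroke at J1
bond 1 stroke at J2
bond 2 stroke at I1
bond 3 stroke at J2
bond 4 stroke at I2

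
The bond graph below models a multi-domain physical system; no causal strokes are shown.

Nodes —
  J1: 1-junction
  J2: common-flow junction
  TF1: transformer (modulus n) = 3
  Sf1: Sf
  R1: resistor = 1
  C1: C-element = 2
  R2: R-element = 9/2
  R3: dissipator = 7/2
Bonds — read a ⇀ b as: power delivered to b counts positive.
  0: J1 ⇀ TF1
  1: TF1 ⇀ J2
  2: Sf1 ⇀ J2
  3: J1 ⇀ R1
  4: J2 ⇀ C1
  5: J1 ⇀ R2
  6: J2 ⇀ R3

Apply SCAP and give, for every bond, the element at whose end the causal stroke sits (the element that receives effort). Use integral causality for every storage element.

β2 stroke→Sf1  (Sf1 fixes flow; stroke at Sf1)
β1 stroke→J2  (J2 flow already set via bond 2)
β4 stroke→J2  (common-f at J2 fixed by 2)
β6 stroke→J2  (1-jn J2 has f-setter on 2)
β0 stroke→TF1  (TF TF1: opposite of bond 1)
β3 stroke→J1  (J1 flow already set via bond 0)
β5 stroke→J1  (J1 flow already set via bond 0)

b0 stroke at TF1
b1 stroke at J2
b2 stroke at Sf1
b3 stroke at J1
b4 stroke at J2
b5 stroke at J1
b6 stroke at J2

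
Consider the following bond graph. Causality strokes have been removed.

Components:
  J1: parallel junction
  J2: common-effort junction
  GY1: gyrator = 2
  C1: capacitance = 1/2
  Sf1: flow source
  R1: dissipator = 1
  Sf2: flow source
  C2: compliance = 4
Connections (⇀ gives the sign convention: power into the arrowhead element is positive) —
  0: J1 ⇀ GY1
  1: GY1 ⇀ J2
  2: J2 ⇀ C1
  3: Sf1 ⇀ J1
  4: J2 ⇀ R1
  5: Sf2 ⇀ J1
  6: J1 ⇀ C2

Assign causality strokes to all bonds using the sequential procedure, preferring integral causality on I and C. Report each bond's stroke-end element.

β3 stroke at Sf1  (source Sf1 imposes f)
β5 stroke at Sf2  (Sf2 (Sf) sets flow on bond)
β2 stroke at J2  (prefer integral on C1)
β1 stroke at GY1  (J2: bond 2 brought effort, rest push out)
β4 stroke at R1  (J2: bond 2 brought effort, rest push out)
β0 stroke at GY1  (GY1: gyrator matches bond 1)
β6 stroke at J1  (closing 0-jn rule on J1)

b0 stroke at GY1
b1 stroke at GY1
b2 stroke at J2
b3 stroke at Sf1
b4 stroke at R1
b5 stroke at Sf2
b6 stroke at J1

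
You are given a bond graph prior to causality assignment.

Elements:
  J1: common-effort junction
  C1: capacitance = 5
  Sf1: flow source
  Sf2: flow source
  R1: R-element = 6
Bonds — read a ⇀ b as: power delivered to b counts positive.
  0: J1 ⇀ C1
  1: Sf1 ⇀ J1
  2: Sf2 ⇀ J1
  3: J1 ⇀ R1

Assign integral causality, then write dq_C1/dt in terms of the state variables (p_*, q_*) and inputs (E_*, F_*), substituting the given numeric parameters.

dq_C1/dt = F_Sf1 + F_Sf2 - q_C1/30

#1 |Sf1  (source Sf1 imposes f)
#2 |Sf2  (Sf2 (Sf) sets flow on bond)
#0 |J1  (prefer integral on C1)
#3 |R1  (0-jn J1 has e-setter on 0)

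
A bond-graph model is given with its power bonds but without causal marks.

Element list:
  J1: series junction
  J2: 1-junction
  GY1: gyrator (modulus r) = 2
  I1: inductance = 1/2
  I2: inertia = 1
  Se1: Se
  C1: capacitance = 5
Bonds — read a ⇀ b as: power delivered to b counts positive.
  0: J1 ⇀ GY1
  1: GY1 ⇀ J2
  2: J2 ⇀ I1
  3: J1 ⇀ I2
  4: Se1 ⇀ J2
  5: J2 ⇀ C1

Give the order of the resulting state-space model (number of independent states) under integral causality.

#4 →J2  (Se1: effort source, stroke at far end)
#2 →I1  (I1: I, integral causality)
#1 →J2  (common-f at J2 fixed by 2)
#5 →J2  (J2: bond 2 brought flow, rest push out)
#0 →J1  (GY1: gyrator matches bond 1)
#3 →I2  (J1 needs exactly one f-in)

3  (C1, I1, I2 all integral)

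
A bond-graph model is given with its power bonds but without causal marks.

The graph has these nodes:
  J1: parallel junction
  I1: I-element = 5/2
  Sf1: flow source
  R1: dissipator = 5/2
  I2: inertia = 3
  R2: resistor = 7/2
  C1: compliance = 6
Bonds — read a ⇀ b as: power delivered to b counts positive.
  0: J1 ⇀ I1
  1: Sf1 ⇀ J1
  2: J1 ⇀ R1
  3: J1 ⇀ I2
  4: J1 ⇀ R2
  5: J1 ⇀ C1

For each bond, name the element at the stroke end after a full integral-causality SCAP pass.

b0 |I1
b1 |Sf1
b2 |R1
b3 |I2
b4 |R2
b5 |J1

bond 1 stroke→Sf1  (Sf1 fixes flow; stroke at Sf1)
bond 0 stroke→I1  (prefer integral on I1)
bond 3 stroke→I2  (I2: I, integral causality)
bond 5 stroke→J1  (prefer integral on C1)
bond 2 stroke→R1  (J1 effort already set via bond 5)
bond 4 stroke→R2  (J1: bond 5 brought effort, rest push out)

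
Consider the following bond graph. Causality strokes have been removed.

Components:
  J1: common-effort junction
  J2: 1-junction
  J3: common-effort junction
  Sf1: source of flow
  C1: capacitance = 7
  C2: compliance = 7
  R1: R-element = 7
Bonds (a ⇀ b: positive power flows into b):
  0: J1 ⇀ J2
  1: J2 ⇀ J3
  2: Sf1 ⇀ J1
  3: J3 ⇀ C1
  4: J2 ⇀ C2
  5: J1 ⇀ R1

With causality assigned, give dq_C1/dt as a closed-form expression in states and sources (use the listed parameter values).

b2 stroke→Sf1  (source Sf1 imposes f)
b3 stroke→J3  (C1 outputs effort q/C1)
b1 stroke→J2  (0-jn J3 has e-setter on 3)
b4 stroke→J2  (prefer integral on C2)
b0 stroke→J1  (J2: last free bond brings flow in)
b5 stroke→R1  (common-e at J1 fixed by 0)

dq_C1/dt = F_Sf1 - q_C1/49 - q_C2/49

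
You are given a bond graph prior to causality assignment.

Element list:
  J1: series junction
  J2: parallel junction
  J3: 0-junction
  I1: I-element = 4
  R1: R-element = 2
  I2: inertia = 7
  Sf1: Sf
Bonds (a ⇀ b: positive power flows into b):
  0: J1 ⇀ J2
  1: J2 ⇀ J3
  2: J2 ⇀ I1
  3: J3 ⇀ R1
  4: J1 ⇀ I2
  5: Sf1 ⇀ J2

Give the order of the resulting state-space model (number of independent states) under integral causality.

2  (I1, I2 all integral)

bond 5 |Sf1  (Sf1 (Sf) sets flow on bond)
bond 2 |I1  (prefer integral on I1)
bond 4 |I2  (I2: I, integral causality)
bond 0 |J1  (J1: bond 4 brought flow, rest push out)
bond 1 |J2  (J2: last free bond brings effort in)
bond 3 |J3  (J3 needs exactly one e-in)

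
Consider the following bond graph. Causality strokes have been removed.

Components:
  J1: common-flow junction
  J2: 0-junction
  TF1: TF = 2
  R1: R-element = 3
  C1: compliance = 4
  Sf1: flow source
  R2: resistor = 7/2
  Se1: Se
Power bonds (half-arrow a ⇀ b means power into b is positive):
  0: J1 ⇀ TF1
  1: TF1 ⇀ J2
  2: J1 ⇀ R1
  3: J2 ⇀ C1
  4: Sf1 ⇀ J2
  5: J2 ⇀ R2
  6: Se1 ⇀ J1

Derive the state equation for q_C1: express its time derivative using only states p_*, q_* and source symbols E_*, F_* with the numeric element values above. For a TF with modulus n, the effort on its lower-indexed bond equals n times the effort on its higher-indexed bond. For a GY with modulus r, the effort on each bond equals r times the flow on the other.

#4 |Sf1  (Sf1 fixes flow; stroke at Sf1)
#6 |J1  (Se1 fixes effort; stroke away)
#3 |J2  (C1 outputs effort q/C1)
#1 |TF1  (0-jn J2 has e-setter on 3)
#5 |R2  (J2 effort already set via bond 3)
#0 |J1  (TF1 one-in-one-out from 1)
#2 |R1  (only one flow-in slot at J1)

dq_C1/dt = 2*E_Se1/3 + F_Sf1 - 17*q_C1/42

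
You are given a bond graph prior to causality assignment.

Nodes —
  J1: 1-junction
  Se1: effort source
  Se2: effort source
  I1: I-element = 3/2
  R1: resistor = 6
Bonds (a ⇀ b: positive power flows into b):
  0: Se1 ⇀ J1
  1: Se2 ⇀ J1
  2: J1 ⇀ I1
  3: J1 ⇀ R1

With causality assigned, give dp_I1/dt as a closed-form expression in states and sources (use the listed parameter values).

dp_I1/dt = E_Se1 + E_Se2 - 4*p_I1

#0 |J1  (Se1 fixes effort; stroke away)
#1 |J1  (Se2 (Se) sets effort on bond)
#2 |I1  (I1: I, integral causality)
#3 |J1  (J1 flow already set via bond 2)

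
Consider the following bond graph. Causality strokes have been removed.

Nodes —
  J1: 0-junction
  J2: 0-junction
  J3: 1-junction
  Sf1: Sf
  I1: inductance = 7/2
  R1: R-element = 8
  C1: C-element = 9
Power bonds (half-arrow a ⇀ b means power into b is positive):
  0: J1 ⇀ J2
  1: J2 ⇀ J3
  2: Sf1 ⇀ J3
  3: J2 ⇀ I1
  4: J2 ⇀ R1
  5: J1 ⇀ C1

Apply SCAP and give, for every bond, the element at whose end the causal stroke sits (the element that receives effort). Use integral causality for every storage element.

#2 stroke→Sf1  (source Sf1 imposes f)
#1 stroke→J3  (common-f at J3 fixed by 2)
#3 stroke→I1  (prefer integral on I1)
#5 stroke→J1  (C1 integral (e out))
#0 stroke→J2  (J1: bond 5 brought effort, rest push out)
#4 stroke→R1  (J2: bond 0 brought effort, rest push out)

bond 0 →J2
bond 1 →J3
bond 2 →Sf1
bond 3 →I1
bond 4 →R1
bond 5 →J1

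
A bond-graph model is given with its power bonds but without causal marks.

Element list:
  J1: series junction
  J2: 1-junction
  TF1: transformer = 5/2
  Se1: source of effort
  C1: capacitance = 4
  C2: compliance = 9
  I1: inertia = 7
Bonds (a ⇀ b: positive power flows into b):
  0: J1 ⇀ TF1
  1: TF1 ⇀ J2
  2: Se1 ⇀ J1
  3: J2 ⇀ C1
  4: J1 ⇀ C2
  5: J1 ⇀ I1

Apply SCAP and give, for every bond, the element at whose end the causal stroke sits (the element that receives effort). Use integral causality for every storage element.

#2 stroke at J1  (Se1 (Se) sets effort on bond)
#3 stroke at J2  (C1: C, integral causality)
#1 stroke at TF1  (J2: last free bond brings flow in)
#0 stroke at J1  (TF1: transformer flips bond 1)
#4 stroke at J1  (C2 integral (e out))
#5 stroke at I1  (only one flow-in slot at J1)

b0 stroke→J1
b1 stroke→TF1
b2 stroke→J1
b3 stroke→J2
b4 stroke→J1
b5 stroke→I1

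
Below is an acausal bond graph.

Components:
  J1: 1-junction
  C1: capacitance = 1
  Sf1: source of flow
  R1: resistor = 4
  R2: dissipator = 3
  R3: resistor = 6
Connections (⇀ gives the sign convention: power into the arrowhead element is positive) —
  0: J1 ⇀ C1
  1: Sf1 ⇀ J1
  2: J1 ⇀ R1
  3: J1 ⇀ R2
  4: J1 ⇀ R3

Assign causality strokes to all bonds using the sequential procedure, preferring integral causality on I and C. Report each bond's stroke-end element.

β0 stroke→J1
β1 stroke→Sf1
β2 stroke→J1
β3 stroke→J1
β4 stroke→J1

bond 1 stroke at Sf1  (Sf1 (Sf) sets flow on bond)
bond 0 stroke at J1  (1-jn J1 has f-setter on 1)
bond 2 stroke at J1  (J1: bond 1 brought flow, rest push out)
bond 3 stroke at J1  (common-f at J1 fixed by 1)
bond 4 stroke at J1  (common-f at J1 fixed by 1)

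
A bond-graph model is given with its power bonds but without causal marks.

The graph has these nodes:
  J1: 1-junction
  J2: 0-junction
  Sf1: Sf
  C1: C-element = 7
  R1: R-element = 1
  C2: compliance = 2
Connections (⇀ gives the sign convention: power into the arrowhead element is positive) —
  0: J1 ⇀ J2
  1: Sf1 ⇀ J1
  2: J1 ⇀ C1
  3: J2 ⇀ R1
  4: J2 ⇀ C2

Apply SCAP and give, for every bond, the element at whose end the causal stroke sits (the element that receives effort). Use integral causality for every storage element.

β1 →Sf1  (source Sf1 imposes f)
β0 →J1  (J1 flow already set via bond 1)
β2 →J1  (common-f at J1 fixed by 1)
β4 →J2  (C2 integral (e out))
β3 →R1  (common-e at J2 fixed by 4)

bond 0 stroke at J1
bond 1 stroke at Sf1
bond 2 stroke at J1
bond 3 stroke at R1
bond 4 stroke at J2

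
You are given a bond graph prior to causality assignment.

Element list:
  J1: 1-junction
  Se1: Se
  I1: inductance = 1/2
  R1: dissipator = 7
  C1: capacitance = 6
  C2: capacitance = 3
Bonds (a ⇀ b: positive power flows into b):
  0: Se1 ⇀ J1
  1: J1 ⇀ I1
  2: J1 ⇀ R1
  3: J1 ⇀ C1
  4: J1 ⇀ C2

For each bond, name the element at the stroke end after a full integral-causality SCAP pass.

bond 0 stroke→J1  (Se1 fixes effort; stroke away)
bond 1 stroke→I1  (prefer integral on I1)
bond 2 stroke→J1  (common-f at J1 fixed by 1)
bond 3 stroke→J1  (J1 flow already set via bond 1)
bond 4 stroke→J1  (common-f at J1 fixed by 1)

b0 stroke at J1
b1 stroke at I1
b2 stroke at J1
b3 stroke at J1
b4 stroke at J1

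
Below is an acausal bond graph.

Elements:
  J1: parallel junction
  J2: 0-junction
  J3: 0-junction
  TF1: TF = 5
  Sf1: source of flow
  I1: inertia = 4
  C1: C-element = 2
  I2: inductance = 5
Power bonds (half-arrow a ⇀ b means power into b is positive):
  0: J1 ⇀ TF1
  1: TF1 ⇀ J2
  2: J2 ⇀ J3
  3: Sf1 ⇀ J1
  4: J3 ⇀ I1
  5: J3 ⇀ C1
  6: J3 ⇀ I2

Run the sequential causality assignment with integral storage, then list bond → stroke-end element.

b3 stroke at Sf1  (source Sf1 imposes f)
b0 stroke at J1  (J1 needs exactly one e-in)
b1 stroke at TF1  (through TF1, causality passes straight; one stroke at TF1)
b2 stroke at J2  (only one effort-in slot at J2)
b4 stroke at I1  (I1: I, integral causality)
b5 stroke at J3  (C1 outputs effort q/C1)
b6 stroke at I2  (0-jn J3 has e-setter on 5)

bond 0 stroke at J1
bond 1 stroke at TF1
bond 2 stroke at J2
bond 3 stroke at Sf1
bond 4 stroke at I1
bond 5 stroke at J3
bond 6 stroke at I2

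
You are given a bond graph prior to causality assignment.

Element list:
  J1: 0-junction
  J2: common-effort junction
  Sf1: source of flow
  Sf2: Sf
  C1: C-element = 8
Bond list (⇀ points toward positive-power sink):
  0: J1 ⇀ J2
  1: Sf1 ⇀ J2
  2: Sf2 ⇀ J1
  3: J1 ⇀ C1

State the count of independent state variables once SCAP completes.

1  (C1 all integral)

bond 1 |Sf1  (source Sf1 imposes f)
bond 2 |Sf2  (Sf2 (Sf) sets flow on bond)
bond 0 |J2  (J2 needs exactly one e-in)
bond 3 |J1  (closing 0-jn rule on J1)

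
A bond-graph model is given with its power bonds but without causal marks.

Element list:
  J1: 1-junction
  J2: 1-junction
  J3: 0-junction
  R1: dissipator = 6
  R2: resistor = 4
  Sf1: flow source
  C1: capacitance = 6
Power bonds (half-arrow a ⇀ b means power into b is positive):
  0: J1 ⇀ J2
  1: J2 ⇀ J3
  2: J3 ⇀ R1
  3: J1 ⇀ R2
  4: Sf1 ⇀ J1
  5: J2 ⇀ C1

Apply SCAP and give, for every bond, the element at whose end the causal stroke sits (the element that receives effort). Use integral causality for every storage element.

#0 stroke→J1
#1 stroke→J2
#2 stroke→J3
#3 stroke→J1
#4 stroke→Sf1
#5 stroke→J2

#4 →Sf1  (Sf1 fixes flow; stroke at Sf1)
#0 →J1  (1-jn J1 has f-setter on 4)
#3 →J1  (common-f at J1 fixed by 4)
#1 →J2  (J2: bond 0 brought flow, rest push out)
#5 →J2  (common-f at J2 fixed by 0)
#2 →J3  (J3 needs exactly one e-in)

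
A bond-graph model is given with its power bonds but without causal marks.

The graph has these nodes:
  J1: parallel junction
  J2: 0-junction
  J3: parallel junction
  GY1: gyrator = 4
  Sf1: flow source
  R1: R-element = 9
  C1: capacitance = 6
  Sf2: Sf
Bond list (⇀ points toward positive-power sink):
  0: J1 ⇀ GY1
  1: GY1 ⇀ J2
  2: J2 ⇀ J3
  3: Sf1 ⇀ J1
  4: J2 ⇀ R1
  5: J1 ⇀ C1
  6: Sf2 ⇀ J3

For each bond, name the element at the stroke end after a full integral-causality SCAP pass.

β0 stroke at GY1
β1 stroke at GY1
β2 stroke at J3
β3 stroke at Sf1
β4 stroke at J2
β5 stroke at J1
β6 stroke at Sf2

β3 →Sf1  (source Sf1 imposes f)
β6 →Sf2  (source Sf2 imposes f)
β2 →J3  (J3 needs exactly one e-in)
β5 →J1  (C1 outputs effort q/C1)
β0 →GY1  (0-jn J1 has e-setter on 5)
β1 →GY1  (GY1: gyrator matches bond 0)
β4 →J2  (only one effort-in slot at J2)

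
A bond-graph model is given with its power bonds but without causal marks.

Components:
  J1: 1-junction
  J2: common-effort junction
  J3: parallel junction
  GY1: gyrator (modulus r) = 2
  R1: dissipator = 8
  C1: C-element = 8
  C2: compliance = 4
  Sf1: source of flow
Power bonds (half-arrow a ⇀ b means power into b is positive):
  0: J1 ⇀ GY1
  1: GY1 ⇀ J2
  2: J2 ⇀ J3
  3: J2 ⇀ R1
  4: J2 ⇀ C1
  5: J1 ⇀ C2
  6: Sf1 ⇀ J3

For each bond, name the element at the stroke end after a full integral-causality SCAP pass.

b6 stroke→Sf1  (Sf1 fixes flow; stroke at Sf1)
b2 stroke→J3  (J3 needs exactly one e-in)
b4 stroke→J2  (prefer integral on C1)
b1 stroke→GY1  (J2: bond 4 brought effort, rest push out)
b3 stroke→R1  (0-jn J2 has e-setter on 4)
b0 stroke→GY1  (through GY1, causality inverts; strokes same side of GY1)
b5 stroke→J1  (1-jn J1 has f-setter on 0)

#0 →GY1
#1 →GY1
#2 →J3
#3 →R1
#4 →J2
#5 →J1
#6 →Sf1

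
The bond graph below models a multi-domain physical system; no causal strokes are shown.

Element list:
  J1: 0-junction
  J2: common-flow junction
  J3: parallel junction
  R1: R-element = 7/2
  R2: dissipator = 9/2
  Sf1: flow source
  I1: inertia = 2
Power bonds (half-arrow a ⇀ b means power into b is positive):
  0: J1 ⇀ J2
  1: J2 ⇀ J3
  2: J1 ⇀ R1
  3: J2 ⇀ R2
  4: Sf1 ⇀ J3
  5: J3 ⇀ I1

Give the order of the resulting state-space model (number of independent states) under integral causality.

β4 stroke at Sf1  (Sf1: flow source, stroke at near end)
β5 stroke at I1  (I1 outputs flow p/I1)
β1 stroke at J3  (J3: last free bond brings effort in)
β0 stroke at J2  (common-f at J2 fixed by 1)
β3 stroke at J2  (1-jn J2 has f-setter on 1)
β2 stroke at J1  (closing 0-jn rule on J1)

1  (I1 all integral)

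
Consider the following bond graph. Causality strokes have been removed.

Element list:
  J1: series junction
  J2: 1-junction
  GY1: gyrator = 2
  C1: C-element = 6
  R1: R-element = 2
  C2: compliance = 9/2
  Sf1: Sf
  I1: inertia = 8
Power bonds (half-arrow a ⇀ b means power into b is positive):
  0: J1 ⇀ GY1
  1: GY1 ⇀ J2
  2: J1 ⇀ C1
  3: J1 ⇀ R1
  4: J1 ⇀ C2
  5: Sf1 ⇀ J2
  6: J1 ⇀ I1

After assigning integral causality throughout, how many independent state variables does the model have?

3  (C1, C2, I1 all integral)

β5 →Sf1  (source Sf1 imposes f)
β1 →J2  (J2: bond 5 brought flow, rest push out)
β0 →J1  (GY1 both-in/both-out from 1)
β2 →J1  (C1 integral (e out))
β4 →J1  (prefer integral on C2)
β6 →I1  (prefer integral on I1)
β3 →J1  (J1: bond 6 brought flow, rest push out)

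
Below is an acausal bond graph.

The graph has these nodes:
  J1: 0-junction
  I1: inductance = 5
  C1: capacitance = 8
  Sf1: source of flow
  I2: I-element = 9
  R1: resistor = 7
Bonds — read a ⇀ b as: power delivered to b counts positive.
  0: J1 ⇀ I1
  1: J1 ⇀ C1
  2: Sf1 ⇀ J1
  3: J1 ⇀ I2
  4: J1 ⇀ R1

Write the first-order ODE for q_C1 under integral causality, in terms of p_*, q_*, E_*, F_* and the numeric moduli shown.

#2 |Sf1  (Sf1 (Sf) sets flow on bond)
#0 |I1  (prefer integral on I1)
#1 |J1  (prefer integral on C1)
#3 |I2  (common-e at J1 fixed by 1)
#4 |R1  (J1 effort already set via bond 1)

dq_C1/dt = F_Sf1 - p_I1/5 - p_I2/9 - q_C1/56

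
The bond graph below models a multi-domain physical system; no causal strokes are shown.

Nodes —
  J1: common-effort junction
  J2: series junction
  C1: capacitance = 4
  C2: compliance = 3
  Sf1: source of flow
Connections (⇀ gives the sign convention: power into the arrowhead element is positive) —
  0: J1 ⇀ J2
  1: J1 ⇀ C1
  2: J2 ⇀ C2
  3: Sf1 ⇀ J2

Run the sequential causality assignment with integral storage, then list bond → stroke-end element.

b0 stroke at J2
b1 stroke at J1
b2 stroke at J2
b3 stroke at Sf1

β3 stroke→Sf1  (source Sf1 imposes f)
β0 stroke→J2  (common-f at J2 fixed by 3)
β2 stroke→J2  (J2: bond 3 brought flow, rest push out)
β1 stroke→J1  (closing 0-jn rule on J1)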